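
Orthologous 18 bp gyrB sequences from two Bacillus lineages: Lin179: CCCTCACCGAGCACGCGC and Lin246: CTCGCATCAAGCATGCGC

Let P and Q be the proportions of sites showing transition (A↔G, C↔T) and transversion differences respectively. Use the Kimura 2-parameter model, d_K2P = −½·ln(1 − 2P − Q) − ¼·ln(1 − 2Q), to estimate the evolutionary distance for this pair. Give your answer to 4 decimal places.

Mismatches occur at site 2 (C↔T, transition), site 4 (T↔G, transversion), site 7 (C↔T, transition), site 9 (G↔A, transition), site 14 (C↔T, transition).
Of the 5 differences, 4 transitions and 1 transversion over 18 sites: P = 4/18 = 0.222222, Q = 1/18 = 0.055556.
d = −0.5·ln(0.500000) − 0.25·ln(0.888888) = −0.5·(-0.693147) − 0.25·(-0.117784) = 0.3760.

0.3760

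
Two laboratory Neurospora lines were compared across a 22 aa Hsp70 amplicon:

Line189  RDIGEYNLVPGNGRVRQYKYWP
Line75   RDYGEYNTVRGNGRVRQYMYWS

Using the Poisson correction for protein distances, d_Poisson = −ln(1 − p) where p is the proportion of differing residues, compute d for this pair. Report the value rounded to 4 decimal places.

Mismatches occur at site 3 (I/Y), site 8 (L/T), site 10 (P/R), site 19 (K/M), site 22 (P/S).
p = 5/22 = 0.227273.
d = −ln(1 − 0.227273) = −ln(0.772727) = 0.2578.

0.2578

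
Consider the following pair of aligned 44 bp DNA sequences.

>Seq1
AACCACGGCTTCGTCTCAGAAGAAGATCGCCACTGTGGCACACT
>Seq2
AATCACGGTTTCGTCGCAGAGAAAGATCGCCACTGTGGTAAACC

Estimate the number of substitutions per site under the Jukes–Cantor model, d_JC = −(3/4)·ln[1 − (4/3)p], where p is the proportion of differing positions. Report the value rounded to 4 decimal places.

0.2082

Mismatches occur at site 3 (C↔T), site 9 (C↔T), site 16 (T↔G), site 21 (A↔G), site 22 (G↔A), site 39 (C↔T), site 41 (C↔A), site 44 (T↔C).
p = 8/44 = 0.181818.
d = −0.75 · ln(1 − (4/3)·0.181818) = −0.75 · ln(0.757576) = −0.75 · (-0.277631) = 0.2082.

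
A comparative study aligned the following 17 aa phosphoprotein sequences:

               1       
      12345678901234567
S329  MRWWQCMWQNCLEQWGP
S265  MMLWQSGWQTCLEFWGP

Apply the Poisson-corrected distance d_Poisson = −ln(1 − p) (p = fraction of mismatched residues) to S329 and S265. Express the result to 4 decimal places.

Mismatches occur at site 2 (R↔M), site 3 (W↔L), site 6 (C↔S), site 7 (M↔G), site 10 (N↔T), site 14 (Q↔F).
p = 6/17 = 0.352941.
d = −ln(1 − 0.352941) = −ln(0.647059) = 0.4353.

0.4353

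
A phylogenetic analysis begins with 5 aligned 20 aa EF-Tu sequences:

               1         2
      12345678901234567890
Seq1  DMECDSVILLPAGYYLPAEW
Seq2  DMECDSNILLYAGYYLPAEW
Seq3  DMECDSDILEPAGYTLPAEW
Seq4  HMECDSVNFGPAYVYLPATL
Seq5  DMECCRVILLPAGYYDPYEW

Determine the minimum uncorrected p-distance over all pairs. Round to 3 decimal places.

Pairwise Hamming distances:
  Seq1 vs Seq2: 2
  Seq1 vs Seq3: 3
  Seq1 vs Seq4: 8
  Seq1 vs Seq5: 4
  Seq2 vs Seq3: 4
  Seq2 vs Seq4: 10
  Seq2 vs Seq5: 6
  Seq3 vs Seq4: 10
  Seq3 vs Seq5: 7
  Seq4 vs Seq5: 12
The smallest is 2 mismatches, between Seq1 and Seq2; p = 2/20 = 0.100.

0.100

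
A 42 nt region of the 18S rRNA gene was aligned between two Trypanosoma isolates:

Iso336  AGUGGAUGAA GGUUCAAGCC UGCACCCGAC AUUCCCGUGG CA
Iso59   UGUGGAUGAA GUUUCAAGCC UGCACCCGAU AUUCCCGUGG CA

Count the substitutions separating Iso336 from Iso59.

The sequences differ at positions 1 (A/U), 12 (G/U), 30 (C/U).
That gives 3 mismatches out of 42 aligned sites, so the Hamming distance is 3.

3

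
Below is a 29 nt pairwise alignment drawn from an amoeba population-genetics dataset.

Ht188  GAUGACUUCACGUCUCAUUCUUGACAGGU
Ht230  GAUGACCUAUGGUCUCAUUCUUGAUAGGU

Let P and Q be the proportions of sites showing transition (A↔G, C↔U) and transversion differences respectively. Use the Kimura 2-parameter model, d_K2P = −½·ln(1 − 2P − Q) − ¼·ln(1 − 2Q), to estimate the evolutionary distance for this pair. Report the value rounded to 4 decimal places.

Differing sites — 7:U/C (Ti); 9:C/A (Tv); 10:A/U (Tv); 11:C/G (Tv); 25:C/U (Ti).
Of the 5 differences, 2 transitions and 3 transversions over 29 sites: P = 2/29 = 0.068966, Q = 3/29 = 0.103448.
d = −0.5·ln(0.758620) − 0.25·ln(0.793104) = −0.5·(-0.276254) − 0.25·(-0.231801) = 0.1961.

0.1961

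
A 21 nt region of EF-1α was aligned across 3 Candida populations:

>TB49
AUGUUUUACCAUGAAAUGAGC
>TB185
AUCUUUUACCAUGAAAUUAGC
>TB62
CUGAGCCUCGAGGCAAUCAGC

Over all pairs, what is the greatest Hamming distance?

Pairwise Hamming distances:
  TB49 vs TB185: 2
  TB49 vs TB62: 10
  TB185 vs TB62: 11
The largest is 11, between TB185 and TB62.

11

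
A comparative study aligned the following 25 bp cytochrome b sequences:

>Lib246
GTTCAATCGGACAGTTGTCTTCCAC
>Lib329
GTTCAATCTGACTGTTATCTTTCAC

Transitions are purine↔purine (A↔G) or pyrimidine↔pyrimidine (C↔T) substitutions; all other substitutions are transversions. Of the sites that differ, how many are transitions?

2

Mismatches occur at site 9 (G↔T, transversion), site 13 (A↔T, transversion), site 17 (G↔A, transition), site 22 (C↔T, transition).
Of the 4 differences, 2 transitions and 2 transversions, so the answer is 2.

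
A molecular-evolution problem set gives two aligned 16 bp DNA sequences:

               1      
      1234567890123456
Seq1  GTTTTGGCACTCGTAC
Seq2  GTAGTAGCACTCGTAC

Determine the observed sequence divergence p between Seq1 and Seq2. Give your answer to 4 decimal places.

Differing sites — 3:T/A; 4:T/G; 6:G/A.
There are 3 differences over 16 sites, so p = 3/16 = 0.1875.

0.1875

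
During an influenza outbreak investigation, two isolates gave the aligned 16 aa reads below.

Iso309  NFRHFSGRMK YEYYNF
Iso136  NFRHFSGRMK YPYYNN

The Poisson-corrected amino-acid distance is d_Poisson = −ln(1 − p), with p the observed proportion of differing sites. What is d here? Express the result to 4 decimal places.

0.1335

The sequences differ at positions 12 (E/P), 16 (F/N).
p = 2/16 = 0.125000.
d = −ln(1 − 0.125000) = −ln(0.875000) = 0.1335.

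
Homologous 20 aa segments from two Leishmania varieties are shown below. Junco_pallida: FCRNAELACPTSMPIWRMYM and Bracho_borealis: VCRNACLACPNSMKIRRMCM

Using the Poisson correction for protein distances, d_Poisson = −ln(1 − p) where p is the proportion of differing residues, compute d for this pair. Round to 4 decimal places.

0.3567

The sequences differ at positions 1 (F/V), 6 (E/C), 11 (T/N), 14 (P/K), 16 (W/R), 19 (Y/C).
p = 6/20 = 0.300000.
d = −ln(1 − 0.300000) = −ln(0.700000) = 0.3567.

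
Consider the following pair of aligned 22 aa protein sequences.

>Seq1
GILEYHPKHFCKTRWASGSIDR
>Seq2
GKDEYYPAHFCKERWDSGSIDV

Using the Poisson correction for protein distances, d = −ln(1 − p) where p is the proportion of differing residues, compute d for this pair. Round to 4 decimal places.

Differing sites — 2:I/K; 3:L/D; 6:H/Y; 8:K/A; 13:T/E; 16:A/D; 22:R/V.
p = 7/22 = 0.318182.
d = −ln(1 − 0.318182) = −ln(0.681818) = 0.3830.

0.3830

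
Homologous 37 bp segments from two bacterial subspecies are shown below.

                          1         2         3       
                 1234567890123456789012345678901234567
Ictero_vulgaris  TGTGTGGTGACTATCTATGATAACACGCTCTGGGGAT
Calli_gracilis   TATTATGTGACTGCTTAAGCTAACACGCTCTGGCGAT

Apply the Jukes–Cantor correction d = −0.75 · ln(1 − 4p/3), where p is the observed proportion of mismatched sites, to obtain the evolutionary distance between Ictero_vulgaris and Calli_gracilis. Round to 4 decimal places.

Differing sites — 2:G/A; 4:G/T; 5:T/A; 6:G/T; 13:A/G; 14:T/C; 15:C/T; 18:T/A; 20:A/C; 34:G/C.
p = 10/37 = 0.270270.
d = −0.75 · ln(1 − (4/3)·0.270270) = −0.75 · ln(0.639640) = −0.75 · (-0.446850) = 0.3351.

0.3351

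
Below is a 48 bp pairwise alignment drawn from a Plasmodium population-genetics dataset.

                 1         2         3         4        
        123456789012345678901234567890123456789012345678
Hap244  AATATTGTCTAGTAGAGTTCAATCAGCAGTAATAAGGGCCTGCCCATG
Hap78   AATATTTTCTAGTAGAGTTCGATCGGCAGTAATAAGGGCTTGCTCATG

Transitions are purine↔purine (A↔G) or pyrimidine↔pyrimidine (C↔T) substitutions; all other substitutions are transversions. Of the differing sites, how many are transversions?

The sequences differ at positions 7 (G/T, transversion), 21 (A/G, transition), 25 (A/G, transition), 40 (C/T, transition), 44 (C/T, transition).
Of the 5 differences, 4 transitions and 1 transversion, so the answer is 1.

1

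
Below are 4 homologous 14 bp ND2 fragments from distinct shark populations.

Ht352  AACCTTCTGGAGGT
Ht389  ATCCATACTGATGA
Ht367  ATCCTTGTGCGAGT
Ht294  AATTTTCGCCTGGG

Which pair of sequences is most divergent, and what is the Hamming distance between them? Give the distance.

Pairwise Hamming distances:
  Ht352 vs Ht389: 7
  Ht352 vs Ht367: 5
  Ht352 vs Ht294: 7
  Ht389 vs Ht367: 8
  Ht389 vs Ht294: 11
  Ht367 vs Ht294: 9
The largest is 11, between Ht389 and Ht294.

11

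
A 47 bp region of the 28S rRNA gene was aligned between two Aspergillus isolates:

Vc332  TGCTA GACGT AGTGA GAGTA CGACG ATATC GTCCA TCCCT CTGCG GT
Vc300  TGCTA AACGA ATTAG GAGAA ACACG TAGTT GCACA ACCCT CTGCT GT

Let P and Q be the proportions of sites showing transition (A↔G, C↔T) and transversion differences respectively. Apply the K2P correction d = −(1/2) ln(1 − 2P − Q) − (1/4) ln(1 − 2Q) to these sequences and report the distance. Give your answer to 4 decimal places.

0.4542

Differing sites — 6:G/A (Ti); 10:T/A (Tv); 12:G/T (Tv); 14:G/A (Ti); 15:A/G (Ti); 19:T/A (Tv); 21:C/A (Tv); 22:G/C (Tv); 26:A/T (Tv); 27:T/A (Tv); 28:A/G (Ti); 30:C/T (Ti); 32:T/C (Ti); 33:C/A (Tv); 36:T/A (Tv); 45:G/T (Tv).
Of the 16 differences, 6 transitions and 10 transversions over 47 sites: P = 6/47 = 0.127660, Q = 10/47 = 0.212766.
d = −0.5·ln(0.531914) − 0.25·ln(0.574468) = −0.5·(-0.631273) − 0.25·(-0.554311) = 0.4542.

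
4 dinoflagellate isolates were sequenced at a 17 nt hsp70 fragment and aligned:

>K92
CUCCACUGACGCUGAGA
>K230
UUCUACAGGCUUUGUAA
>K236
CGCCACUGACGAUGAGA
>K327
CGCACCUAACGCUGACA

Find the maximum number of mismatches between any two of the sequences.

Pairwise Hamming distances:
  K92 vs K230: 8
  K92 vs K236: 2
  K92 vs K327: 5
  K230 vs K236: 9
  K230 vs K327: 11
  K236 vs K327: 5
The largest is 11, between K230 and K327.

11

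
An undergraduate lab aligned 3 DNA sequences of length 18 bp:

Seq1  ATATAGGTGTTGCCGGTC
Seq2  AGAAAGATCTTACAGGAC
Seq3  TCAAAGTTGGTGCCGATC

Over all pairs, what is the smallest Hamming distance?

6

Pairwise Hamming distances:
  Seq1 vs Seq2: 7
  Seq1 vs Seq3: 6
  Seq2 vs Seq3: 9
The smallest is 6, between Seq1 and Seq3.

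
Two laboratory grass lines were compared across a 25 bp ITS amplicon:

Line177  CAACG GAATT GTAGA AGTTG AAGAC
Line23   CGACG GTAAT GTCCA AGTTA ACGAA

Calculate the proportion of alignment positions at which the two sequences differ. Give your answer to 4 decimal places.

Differing sites — 2:A/G; 7:A/T; 9:T/A; 13:A/C; 14:G/C; 20:G/A; 22:A/C; 25:C/A.
There are 8 differences over 25 sites, so p = 8/25 = 0.3200.

0.3200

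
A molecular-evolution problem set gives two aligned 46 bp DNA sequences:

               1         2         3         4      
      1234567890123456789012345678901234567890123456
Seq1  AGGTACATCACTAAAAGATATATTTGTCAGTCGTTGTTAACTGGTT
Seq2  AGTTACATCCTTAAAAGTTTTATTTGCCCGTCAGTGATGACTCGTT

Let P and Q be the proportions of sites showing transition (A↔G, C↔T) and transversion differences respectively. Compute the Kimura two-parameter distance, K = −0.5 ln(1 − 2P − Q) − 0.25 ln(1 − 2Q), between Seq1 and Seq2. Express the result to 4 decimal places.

Mismatches occur at site 3 (G→T, transversion), site 10 (A→C, transversion), site 11 (C→T, transition), site 18 (A→T, transversion), site 20 (A→T, transversion), site 27 (T→C, transition), site 29 (A→C, transversion), site 33 (G→A, transition), site 34 (T→G, transversion), site 37 (T→A, transversion), site 39 (A→G, transition), site 43 (G→C, transversion).
Of the 12 differences, 4 transitions and 8 transversions over 46 sites: P = 4/46 = 0.086957, Q = 8/46 = 0.173913.
d = −0.5·ln(0.652173) − 0.25·ln(0.652174) = −0.5·(-0.427445) − 0.25·(-0.427444) = 0.3206.

0.3206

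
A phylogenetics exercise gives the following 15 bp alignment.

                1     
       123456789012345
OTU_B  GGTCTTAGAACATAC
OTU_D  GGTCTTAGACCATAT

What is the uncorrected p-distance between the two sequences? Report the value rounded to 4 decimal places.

0.1333

Differing sites — 10:A/C; 15:C/T.
There are 2 differences over 15 sites, so p = 2/15 = 0.1333.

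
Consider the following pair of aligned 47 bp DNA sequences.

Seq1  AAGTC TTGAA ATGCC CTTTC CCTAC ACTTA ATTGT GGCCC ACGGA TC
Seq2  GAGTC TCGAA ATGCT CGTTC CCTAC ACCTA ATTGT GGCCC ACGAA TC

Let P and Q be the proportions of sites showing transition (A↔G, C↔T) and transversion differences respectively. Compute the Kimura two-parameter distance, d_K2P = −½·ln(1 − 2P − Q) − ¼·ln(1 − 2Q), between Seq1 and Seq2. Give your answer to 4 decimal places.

0.1442

The sequences differ at positions 1 (A/G, transition), 7 (T/C, transition), 15 (C/T, transition), 17 (T/G, transversion), 28 (T/C, transition), 44 (G/A, transition).
Of the 6 differences, 5 transitions and 1 transversion over 47 sites: P = 5/47 = 0.106383, Q = 1/47 = 0.021277.
d = −0.5·ln(0.765957) − 0.25·ln(0.957446) = −0.5·(-0.266629) − 0.25·(-0.043486) = 0.1442.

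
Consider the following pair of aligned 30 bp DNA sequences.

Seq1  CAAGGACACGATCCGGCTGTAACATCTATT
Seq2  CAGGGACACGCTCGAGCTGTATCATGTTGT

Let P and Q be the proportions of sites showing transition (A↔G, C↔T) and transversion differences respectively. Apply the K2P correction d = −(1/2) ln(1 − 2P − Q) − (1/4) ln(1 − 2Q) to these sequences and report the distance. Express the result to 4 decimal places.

Differing sites — 3:A/G (Ti); 11:A/C (Tv); 14:C/G (Tv); 15:G/A (Ti); 22:A/T (Tv); 26:C/G (Tv); 28:A/T (Tv); 29:T/G (Tv).
Of the 8 differences, 2 transitions and 6 transversions over 30 sites: P = 2/30 = 0.066667, Q = 6/30 = 0.200000.
d = −0.5·ln(0.666666) − 0.25·ln(0.600000) = −0.5·(-0.405466) − 0.25·(-0.510826) = 0.3304.

0.3304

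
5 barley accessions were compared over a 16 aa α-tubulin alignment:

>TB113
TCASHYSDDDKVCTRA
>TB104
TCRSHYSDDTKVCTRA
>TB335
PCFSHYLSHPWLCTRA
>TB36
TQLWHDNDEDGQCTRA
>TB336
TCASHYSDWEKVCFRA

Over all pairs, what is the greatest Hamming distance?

Pairwise Hamming distances:
  TB113 vs TB104: 2
  TB113 vs TB335: 8
  TB113 vs TB36: 8
  TB113 vs TB336: 3
  TB104 vs TB335: 8
  TB104 vs TB36: 9
  TB104 vs TB336: 4
  TB335 vs TB36: 11
  TB335 vs TB336: 9
  TB36 vs TB336: 10
The largest is 11, between TB335 and TB36.

11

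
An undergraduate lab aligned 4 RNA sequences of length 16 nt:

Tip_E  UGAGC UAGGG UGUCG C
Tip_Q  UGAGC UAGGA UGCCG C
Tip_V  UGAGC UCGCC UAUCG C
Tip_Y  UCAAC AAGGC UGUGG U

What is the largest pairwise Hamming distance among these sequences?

8

Pairwise Hamming distances:
  Tip_E vs Tip_Q: 2
  Tip_E vs Tip_V: 4
  Tip_E vs Tip_Y: 6
  Tip_Q vs Tip_V: 5
  Tip_Q vs Tip_Y: 7
  Tip_V vs Tip_Y: 8
The largest is 8, between Tip_V and Tip_Y.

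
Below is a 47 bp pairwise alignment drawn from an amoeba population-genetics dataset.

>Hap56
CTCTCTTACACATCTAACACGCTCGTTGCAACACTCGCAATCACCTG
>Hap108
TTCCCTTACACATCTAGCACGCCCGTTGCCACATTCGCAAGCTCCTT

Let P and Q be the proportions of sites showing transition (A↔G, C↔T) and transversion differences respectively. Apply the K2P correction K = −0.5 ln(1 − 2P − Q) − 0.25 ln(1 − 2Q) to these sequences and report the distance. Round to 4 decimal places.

Differing sites — 1:C/T (Ti); 4:T/C (Ti); 17:A/G (Ti); 23:T/C (Ti); 30:A/C (Tv); 34:C/T (Ti); 41:T/G (Tv); 43:A/T (Tv); 47:G/T (Tv).
Of the 9 differences, 5 transitions and 4 transversions over 47 sites: P = 5/47 = 0.106383, Q = 4/47 = 0.085106.
d = −0.5·ln(0.702128) − 0.25·ln(0.829788) = −0.5·(-0.353640) − 0.25·(-0.186585) = 0.2235.

0.2235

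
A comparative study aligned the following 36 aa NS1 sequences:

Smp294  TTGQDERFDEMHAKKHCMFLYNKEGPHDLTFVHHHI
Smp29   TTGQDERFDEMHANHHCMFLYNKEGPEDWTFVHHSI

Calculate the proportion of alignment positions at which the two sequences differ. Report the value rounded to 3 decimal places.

Mismatches occur at site 14 (K→N), site 15 (K→H), site 27 (H→E), site 29 (L→W), site 35 (H→S).
There are 5 differences over 36 sites, so p = 5/36 = 0.139.

0.139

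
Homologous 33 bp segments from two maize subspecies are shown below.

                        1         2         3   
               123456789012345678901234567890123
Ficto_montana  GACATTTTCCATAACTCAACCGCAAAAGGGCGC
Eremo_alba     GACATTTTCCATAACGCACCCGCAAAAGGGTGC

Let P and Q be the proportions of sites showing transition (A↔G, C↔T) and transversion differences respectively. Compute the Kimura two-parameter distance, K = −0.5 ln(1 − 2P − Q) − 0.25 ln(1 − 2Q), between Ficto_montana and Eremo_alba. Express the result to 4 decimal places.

Differing sites — 16:T/G (Tv); 19:A/C (Tv); 31:C/T (Ti).
Of the 3 differences, 1 transition and 2 transversions over 33 sites: P = 1/33 = 0.030303, Q = 2/33 = 0.060606.
d = −0.5·ln(0.878788) − 0.25·ln(0.878788) = −0.5·(-0.129212) − 0.25·(-0.129212) = 0.0969.

0.0969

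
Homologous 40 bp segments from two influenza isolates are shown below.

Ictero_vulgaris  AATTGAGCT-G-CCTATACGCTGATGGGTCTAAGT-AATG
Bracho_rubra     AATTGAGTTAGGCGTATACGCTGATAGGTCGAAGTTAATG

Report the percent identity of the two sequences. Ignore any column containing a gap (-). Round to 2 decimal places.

89.19%

Excluding the 3 gap columns leaves 37 comparable sites.
The sequences differ at positions 8 (C/T), 14 (C/G), 26 (G/A), 31 (T/G).
33 of the 37 comparable sites match, so the percent identity is 33/37 × 100 = 89.19%.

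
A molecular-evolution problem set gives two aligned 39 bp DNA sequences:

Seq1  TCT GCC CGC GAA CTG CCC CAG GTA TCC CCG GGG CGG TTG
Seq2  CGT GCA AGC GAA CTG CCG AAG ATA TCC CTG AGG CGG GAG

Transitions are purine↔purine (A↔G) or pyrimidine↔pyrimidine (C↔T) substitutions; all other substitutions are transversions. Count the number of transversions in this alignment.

Differing sites — 1:T/C (Ti); 2:C/G (Tv); 6:C/A (Tv); 7:C/A (Tv); 18:C/G (Tv); 19:C/A (Tv); 22:G/A (Ti); 29:C/T (Ti); 31:G/A (Ti); 37:T/G (Tv); 38:T/A (Tv).
Of the 11 differences, 4 transitions and 7 transversions, so the answer is 7.

7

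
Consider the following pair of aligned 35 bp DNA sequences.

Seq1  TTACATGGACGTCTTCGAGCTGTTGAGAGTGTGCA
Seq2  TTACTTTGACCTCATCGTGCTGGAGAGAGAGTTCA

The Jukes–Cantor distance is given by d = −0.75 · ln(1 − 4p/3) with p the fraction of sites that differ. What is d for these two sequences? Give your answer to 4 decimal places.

0.3149

The sequences differ at positions 5 (A/T), 7 (G/T), 11 (G/C), 14 (T/A), 18 (A/T), 23 (T/G), 24 (T/A), 30 (T/A), 33 (G/T).
p = 9/35 = 0.257143.
d = −0.75 · ln(1 − (4/3)·0.257143) = −0.75 · ln(0.657143) = −0.75 · (-0.419854) = 0.3149.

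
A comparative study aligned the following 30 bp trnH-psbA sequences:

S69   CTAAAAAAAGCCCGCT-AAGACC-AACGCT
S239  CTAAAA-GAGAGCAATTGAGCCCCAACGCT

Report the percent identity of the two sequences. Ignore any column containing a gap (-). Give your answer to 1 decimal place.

74.1%

Excluding the 3 gap columns leaves 27 comparable sites.
The sequences differ at positions 8 (A/G), 11 (C/A), 12 (C/G), 14 (G/A), 15 (C/A), 18 (A/G), 21 (A/C).
20 of the 27 comparable sites match, so the percent identity is 20/27 × 100 = 74.1%.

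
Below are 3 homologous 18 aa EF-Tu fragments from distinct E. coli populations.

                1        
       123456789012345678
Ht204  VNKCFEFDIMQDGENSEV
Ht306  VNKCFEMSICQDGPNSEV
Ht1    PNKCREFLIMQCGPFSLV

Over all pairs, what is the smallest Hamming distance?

Pairwise Hamming distances:
  Ht204 vs Ht306: 4
  Ht204 vs Ht1: 7
  Ht306 vs Ht1: 8
The smallest is 4, between Ht204 and Ht306.

4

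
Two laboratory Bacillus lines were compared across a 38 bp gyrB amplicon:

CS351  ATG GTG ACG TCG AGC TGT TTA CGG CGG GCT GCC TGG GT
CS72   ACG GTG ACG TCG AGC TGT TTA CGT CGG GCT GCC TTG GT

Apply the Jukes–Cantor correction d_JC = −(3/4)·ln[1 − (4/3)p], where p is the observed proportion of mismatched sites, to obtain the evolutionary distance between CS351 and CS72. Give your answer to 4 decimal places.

The sequences differ at positions 2 (T/C), 24 (G/T), 35 (G/T).
p = 3/38 = 0.078947.
d = −0.75 · ln(1 − (4/3)·0.078947) = −0.75 · ln(0.894737) = −0.75 · (-0.111225) = 0.0834.

0.0834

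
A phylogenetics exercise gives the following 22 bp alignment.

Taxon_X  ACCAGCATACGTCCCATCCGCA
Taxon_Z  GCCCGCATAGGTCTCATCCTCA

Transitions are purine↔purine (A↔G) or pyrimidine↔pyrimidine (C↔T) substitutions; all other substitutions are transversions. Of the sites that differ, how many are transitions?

The sequences differ at positions 1 (A/G, transition), 4 (A/C, transversion), 10 (C/G, transversion), 14 (C/T, transition), 20 (G/T, transversion).
Of the 5 differences, 2 transitions and 3 transversions, so the answer is 2.

2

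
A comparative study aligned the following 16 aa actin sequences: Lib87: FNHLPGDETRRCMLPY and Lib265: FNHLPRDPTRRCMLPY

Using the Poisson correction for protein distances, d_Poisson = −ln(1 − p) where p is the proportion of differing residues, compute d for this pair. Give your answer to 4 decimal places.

0.1335

Mismatches occur at site 6 (G↔R), site 8 (E↔P).
p = 2/16 = 0.125000.
d = −ln(1 − 0.125000) = −ln(0.875000) = 0.1335.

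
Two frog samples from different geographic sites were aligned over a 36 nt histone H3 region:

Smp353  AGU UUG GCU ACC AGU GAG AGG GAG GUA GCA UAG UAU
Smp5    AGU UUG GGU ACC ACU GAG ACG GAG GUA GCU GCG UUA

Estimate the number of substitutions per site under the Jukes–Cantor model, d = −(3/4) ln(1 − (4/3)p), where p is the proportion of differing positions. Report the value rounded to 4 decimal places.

0.2635

Differing sites — 8:C/G; 14:G/C; 20:G/C; 30:A/U; 31:U/G; 32:A/C; 35:A/U; 36:U/A.
p = 8/36 = 0.222222.
d = −0.75 · ln(1 − (4/3)·0.222222) = −0.75 · ln(0.703704) = −0.75 · (-0.351397) = 0.2635.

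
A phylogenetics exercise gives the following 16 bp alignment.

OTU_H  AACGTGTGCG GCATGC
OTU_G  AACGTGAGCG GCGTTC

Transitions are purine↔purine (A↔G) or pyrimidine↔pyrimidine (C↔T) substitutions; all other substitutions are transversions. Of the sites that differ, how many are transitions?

1

The sequences differ at positions 7 (T/A, transversion), 13 (A/G, transition), 15 (G/T, transversion).
Of the 3 differences, 1 transition and 2 transversions, so the answer is 1.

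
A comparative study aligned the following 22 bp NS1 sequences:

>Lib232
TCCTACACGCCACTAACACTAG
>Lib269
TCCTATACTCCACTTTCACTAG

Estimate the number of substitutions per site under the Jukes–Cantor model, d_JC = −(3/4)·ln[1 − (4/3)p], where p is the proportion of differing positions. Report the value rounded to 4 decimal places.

The sequences differ at positions 6 (C/T), 9 (G/T), 15 (A/T), 16 (A/T).
p = 4/22 = 0.181818.
d = −0.75 · ln(1 − (4/3)·0.181818) = −0.75 · ln(0.757576) = −0.75 · (-0.277631) = 0.2082.

0.2082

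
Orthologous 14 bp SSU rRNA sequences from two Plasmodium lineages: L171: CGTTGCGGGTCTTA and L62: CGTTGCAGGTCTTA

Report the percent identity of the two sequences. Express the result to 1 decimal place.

92.9%

The sequences differ at position 7 (G/A).
13 of the 14 sites match, so the percent identity is 13/14 × 100 = 92.9%.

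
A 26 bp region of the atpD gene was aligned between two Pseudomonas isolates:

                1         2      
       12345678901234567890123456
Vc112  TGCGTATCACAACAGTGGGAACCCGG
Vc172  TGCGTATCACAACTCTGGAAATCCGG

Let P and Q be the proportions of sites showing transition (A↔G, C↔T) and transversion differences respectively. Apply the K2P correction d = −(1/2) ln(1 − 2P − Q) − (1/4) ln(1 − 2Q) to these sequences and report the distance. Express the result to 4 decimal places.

Differing sites — 14:A/T (Tv); 15:G/C (Tv); 19:G/A (Ti); 22:C/T (Ti).
Of the 4 differences, 2 transitions and 2 transversions over 26 sites: P = 2/26 = 0.076923, Q = 2/26 = 0.076923.
d = −0.5·ln(0.769231) − 0.25·ln(0.846154) = −0.5·(-0.262364) − 0.25·(-0.167054) = 0.1729.

0.1729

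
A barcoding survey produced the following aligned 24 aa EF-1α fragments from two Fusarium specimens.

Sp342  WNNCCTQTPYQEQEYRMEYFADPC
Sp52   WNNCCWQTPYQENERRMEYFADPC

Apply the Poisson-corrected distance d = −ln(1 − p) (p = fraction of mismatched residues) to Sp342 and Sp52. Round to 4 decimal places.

The sequences differ at positions 6 (T/W), 13 (Q/N), 15 (Y/R).
p = 3/24 = 0.125000.
d = −ln(1 − 0.125000) = −ln(0.875000) = 0.1335.

0.1335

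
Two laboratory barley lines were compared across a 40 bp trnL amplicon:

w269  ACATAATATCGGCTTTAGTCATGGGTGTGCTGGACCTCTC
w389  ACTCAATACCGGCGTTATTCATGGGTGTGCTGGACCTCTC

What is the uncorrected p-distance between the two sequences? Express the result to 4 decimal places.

0.1250

The sequences differ at positions 3 (A/T), 4 (T/C), 9 (T/C), 14 (T/G), 18 (G/T).
There are 5 differences over 40 sites, so p = 5/40 = 0.1250.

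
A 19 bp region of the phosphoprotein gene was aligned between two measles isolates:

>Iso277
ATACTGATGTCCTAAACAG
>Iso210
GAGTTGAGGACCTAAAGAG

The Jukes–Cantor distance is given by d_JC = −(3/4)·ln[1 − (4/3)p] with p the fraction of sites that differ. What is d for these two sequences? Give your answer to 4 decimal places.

0.5068

Mismatches occur at site 1 (A↔G), site 2 (T↔A), site 3 (A↔G), site 4 (C↔T), site 8 (T↔G), site 10 (T↔A), site 17 (C↔G).
p = 7/19 = 0.368421.
d = −0.75 · ln(1 − (4/3)·0.368421) = −0.75 · ln(0.508772) = −0.75 · (-0.675755) = 0.5068.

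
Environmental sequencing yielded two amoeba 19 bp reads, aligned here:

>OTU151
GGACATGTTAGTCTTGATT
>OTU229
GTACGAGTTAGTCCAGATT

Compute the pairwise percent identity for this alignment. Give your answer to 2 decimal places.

The sequences differ at positions 2 (G/T), 5 (A/G), 6 (T/A), 14 (T/C), 15 (T/A).
14 of the 19 sites match, so the percent identity is 14/19 × 100 = 73.68%.

73.68%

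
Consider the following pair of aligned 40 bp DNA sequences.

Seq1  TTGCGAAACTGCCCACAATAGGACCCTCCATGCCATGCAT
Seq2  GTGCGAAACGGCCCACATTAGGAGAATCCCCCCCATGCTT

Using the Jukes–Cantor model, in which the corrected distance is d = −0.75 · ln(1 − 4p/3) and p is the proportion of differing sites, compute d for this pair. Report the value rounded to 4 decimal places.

Differing sites — 1:T/G; 10:T/G; 18:A/T; 24:C/G; 25:C/A; 26:C/A; 30:A/C; 31:T/C; 32:G/C; 39:A/T.
p = 10/40 = 0.250000.
d = −0.75 · ln(1 − (4/3)·0.250000) = −0.75 · ln(0.666667) = −0.75 · (-0.405465) = 0.3041.

0.3041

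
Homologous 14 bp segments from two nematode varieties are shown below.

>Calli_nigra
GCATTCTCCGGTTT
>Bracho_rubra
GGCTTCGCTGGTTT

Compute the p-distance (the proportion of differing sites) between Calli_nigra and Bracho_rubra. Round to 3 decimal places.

0.286

Differing sites — 2:C/G; 3:A/C; 7:T/G; 9:C/T.
There are 4 differences over 14 sites, so p = 4/14 = 0.286.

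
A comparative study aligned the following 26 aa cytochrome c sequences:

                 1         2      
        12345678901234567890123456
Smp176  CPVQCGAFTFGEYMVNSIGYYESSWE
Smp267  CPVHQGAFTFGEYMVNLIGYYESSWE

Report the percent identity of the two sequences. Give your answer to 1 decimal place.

The sequences differ at positions 4 (Q/H), 5 (C/Q), 17 (S/L).
23 of the 26 sites match, so the percent identity is 23/26 × 100 = 88.5%.

88.5%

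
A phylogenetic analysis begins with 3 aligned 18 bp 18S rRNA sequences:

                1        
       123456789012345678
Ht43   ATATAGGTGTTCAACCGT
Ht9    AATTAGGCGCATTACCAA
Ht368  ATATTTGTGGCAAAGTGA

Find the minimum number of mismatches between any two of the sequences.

Pairwise Hamming distances:
  Ht43 vs Ht9: 9
  Ht43 vs Ht368: 8
  Ht9 vs Ht368: 12
The smallest is 8, between Ht43 and Ht368.

8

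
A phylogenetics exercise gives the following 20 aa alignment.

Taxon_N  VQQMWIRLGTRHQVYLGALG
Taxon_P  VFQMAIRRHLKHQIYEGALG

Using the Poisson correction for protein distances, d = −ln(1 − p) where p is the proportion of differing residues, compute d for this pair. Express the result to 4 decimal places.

The sequences differ at positions 2 (Q/F), 5 (W/A), 8 (L/R), 9 (G/H), 10 (T/L), 11 (R/K), 14 (V/I), 16 (L/E).
p = 8/20 = 0.400000.
d = −ln(1 − 0.400000) = −ln(0.600000) = 0.5108.

0.5108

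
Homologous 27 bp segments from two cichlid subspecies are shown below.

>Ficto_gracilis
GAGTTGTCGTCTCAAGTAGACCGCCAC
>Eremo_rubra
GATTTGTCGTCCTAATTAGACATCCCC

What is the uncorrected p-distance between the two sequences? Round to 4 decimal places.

Differing sites — 3:G/T; 12:T/C; 13:C/T; 16:G/T; 22:C/A; 23:G/T; 26:A/C.
There are 7 differences over 27 sites, so p = 7/27 = 0.2593.

0.2593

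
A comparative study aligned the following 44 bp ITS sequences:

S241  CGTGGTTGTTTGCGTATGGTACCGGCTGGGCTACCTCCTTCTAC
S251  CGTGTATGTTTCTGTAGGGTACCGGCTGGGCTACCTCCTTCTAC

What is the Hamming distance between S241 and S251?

The sequences differ at positions 5 (G/T), 6 (T/A), 12 (G/C), 13 (C/T), 17 (T/G).
That gives 5 mismatches out of 44 aligned sites, so the Hamming distance is 5.

5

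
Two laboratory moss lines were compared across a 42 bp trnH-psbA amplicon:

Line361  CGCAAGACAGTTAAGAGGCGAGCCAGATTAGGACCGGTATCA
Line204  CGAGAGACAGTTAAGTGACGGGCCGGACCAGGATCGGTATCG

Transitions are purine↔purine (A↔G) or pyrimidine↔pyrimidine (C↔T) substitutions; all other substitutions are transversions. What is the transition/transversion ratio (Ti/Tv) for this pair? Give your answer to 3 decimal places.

4.000

Mismatches occur at site 3 (C↔A, transversion), site 4 (A↔G, transition), site 16 (A↔T, transversion), site 18 (G↔A, transition), site 21 (A↔G, transition), site 25 (A↔G, transition), site 28 (T↔C, transition), site 29 (T↔C, transition), site 34 (C↔T, transition), site 42 (A↔G, transition).
Of the 10 differences, 8 transitions and 2 transversions, so Ti/Tv = 8/2 = 4.000.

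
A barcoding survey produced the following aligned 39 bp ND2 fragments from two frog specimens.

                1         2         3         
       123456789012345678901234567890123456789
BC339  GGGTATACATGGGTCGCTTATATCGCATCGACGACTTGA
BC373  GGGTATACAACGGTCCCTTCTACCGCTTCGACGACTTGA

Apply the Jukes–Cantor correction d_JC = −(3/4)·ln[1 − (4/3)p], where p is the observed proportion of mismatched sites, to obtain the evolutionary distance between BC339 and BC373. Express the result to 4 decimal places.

0.1722

Differing sites — 10:T/A; 11:G/C; 16:G/C; 20:A/C; 23:T/C; 27:A/T.
p = 6/39 = 0.153846.
d = −0.75 · ln(1 − (4/3)·0.153846) = −0.75 · ln(0.794872) = −0.75 · (-0.229574) = 0.1722.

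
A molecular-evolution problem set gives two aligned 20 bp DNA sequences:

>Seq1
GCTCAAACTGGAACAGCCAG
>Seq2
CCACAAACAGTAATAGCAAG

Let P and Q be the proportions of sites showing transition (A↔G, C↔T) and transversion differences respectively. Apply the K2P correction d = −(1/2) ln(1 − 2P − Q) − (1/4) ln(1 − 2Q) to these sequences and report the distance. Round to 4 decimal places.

The sequences differ at positions 1 (G/C, transversion), 3 (T/A, transversion), 9 (T/A, transversion), 11 (G/T, transversion), 14 (C/T, transition), 18 (C/A, transversion).
Of the 6 differences, 1 transition and 5 transversions over 20 sites: P = 1/20 = 0.050000, Q = 5/20 = 0.250000.
d = −0.5·ln(0.650000) − 0.25·ln(0.500000) = −0.5·(-0.430783) − 0.25·(-0.693147) = 0.3887.

0.3887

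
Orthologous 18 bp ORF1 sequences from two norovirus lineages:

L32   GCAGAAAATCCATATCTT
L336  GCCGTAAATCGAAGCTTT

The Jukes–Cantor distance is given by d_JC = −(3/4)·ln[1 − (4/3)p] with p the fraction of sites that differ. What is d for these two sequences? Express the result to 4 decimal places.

Differing sites — 3:A/C; 5:A/T; 11:C/G; 13:T/A; 14:A/G; 15:T/C; 16:C/T.
p = 7/18 = 0.388889.
d = −0.75 · ln(1 − (4/3)·0.388889) = −0.75 · ln(0.481481) = −0.75 · (-0.730889) = 0.5482.

0.5482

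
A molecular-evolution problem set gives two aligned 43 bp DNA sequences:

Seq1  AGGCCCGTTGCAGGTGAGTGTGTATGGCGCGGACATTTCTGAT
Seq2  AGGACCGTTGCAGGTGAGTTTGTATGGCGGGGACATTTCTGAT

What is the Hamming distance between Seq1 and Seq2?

Mismatches occur at site 4 (C↔A), site 20 (G↔T), site 30 (C↔G).
That gives 3 mismatches out of 43 aligned sites, so the Hamming distance is 3.

3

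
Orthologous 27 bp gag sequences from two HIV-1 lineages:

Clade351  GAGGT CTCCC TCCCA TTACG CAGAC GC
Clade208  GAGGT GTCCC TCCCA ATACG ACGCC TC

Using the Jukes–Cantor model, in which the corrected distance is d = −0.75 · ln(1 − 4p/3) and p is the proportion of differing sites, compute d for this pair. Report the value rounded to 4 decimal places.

The sequences differ at positions 6 (C/G), 16 (T/A), 21 (C/A), 22 (A/C), 24 (A/C), 26 (G/T).
p = 6/27 = 0.222222.
d = −0.75 · ln(1 − (4/3)·0.222222) = −0.75 · ln(0.703704) = −0.75 · (-0.351397) = 0.2635.

0.2635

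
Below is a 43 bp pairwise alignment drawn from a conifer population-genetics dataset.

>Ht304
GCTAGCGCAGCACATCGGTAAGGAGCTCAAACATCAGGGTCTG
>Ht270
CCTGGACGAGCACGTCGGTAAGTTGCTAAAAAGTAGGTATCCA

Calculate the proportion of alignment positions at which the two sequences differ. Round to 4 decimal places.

Differing sites — 1:G/C; 4:A/G; 6:C/A; 7:G/C; 8:C/G; 14:A/G; 23:G/T; 24:A/T; 28:C/A; 32:C/A; 33:A/G; 35:C/A; 36:A/G; 38:G/T; 39:G/A; 42:T/C; 43:G/A.
There are 17 differences over 43 sites, so p = 17/43 = 0.3953.

0.3953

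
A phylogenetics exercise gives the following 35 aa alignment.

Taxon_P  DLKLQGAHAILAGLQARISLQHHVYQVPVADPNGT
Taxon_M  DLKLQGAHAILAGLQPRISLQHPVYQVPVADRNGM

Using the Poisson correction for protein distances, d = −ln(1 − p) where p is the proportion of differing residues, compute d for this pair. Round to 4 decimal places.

The sequences differ at positions 16 (A/P), 23 (H/P), 32 (P/R), 35 (T/M).
p = 4/35 = 0.114286.
d = −ln(1 − 0.114286) = −ln(0.885714) = 0.1214.

0.1214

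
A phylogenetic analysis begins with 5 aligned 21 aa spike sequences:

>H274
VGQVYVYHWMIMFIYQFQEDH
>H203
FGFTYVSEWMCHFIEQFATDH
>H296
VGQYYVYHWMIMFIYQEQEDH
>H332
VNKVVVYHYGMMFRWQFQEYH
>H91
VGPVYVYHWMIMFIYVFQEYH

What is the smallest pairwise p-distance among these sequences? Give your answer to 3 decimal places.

0.095

Pairwise Hamming distances:
  H274 vs H203: 10
  H274 vs H296: 2
  H274 vs H332: 9
  H274 vs H91: 3
  H203 vs H296: 11
  H203 vs H332: 16
  H203 vs H91: 12
  H296 vs H332: 11
  H296 vs H91: 5
  H332 vs H91: 9
The smallest is 2 mismatches, between H274 and H296; p = 2/21 = 0.095.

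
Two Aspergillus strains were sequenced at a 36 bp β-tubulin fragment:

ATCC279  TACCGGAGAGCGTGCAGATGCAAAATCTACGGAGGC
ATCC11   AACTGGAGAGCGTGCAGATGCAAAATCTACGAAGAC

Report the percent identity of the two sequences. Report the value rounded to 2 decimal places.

Mismatches occur at site 1 (T/A), site 4 (C/T), site 32 (G/A), site 35 (G/A).
32 of the 36 sites match, so the percent identity is 32/36 × 100 = 88.89%.

88.89%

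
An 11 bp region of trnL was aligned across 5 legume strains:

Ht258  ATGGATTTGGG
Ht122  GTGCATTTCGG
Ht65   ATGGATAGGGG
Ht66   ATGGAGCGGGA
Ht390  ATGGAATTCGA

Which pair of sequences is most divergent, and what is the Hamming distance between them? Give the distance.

7

Pairwise Hamming distances:
  Ht258 vs Ht122: 3
  Ht258 vs Ht65: 2
  Ht258 vs Ht66: 4
  Ht258 vs Ht390: 3
  Ht122 vs Ht65: 5
  Ht122 vs Ht66: 7
  Ht122 vs Ht390: 4
  Ht65 vs Ht66: 3
  Ht65 vs Ht390: 5
  Ht66 vs Ht390: 4
The largest is 7, between Ht122 and Ht66.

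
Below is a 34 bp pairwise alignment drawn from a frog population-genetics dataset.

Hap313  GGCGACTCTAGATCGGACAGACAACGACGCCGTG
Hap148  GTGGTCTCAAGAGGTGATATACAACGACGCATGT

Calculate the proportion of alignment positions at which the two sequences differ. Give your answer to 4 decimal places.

Mismatches occur at site 2 (G/T), site 3 (C/G), site 5 (A/T), site 9 (T/A), site 13 (T/G), site 14 (C/G), site 15 (G/T), site 18 (C/T), site 20 (G/T), site 31 (C/A), site 32 (G/T), site 33 (T/G), site 34 (G/T).
There are 13 differences over 34 sites, so p = 13/34 = 0.3824.

0.3824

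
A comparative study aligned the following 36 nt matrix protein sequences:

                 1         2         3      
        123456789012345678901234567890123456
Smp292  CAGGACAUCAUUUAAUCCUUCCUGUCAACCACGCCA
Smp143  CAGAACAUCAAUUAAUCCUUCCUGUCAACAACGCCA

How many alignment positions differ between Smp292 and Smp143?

Mismatches occur at site 4 (G/A), site 11 (U/A), site 30 (C/A).
That gives 3 mismatches out of 36 aligned sites, so the Hamming distance is 3.

3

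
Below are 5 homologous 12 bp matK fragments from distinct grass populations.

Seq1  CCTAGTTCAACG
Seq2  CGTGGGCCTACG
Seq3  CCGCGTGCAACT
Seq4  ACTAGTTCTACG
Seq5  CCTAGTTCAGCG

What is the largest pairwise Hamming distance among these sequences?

7

Pairwise Hamming distances:
  Seq1 vs Seq2: 5
  Seq1 vs Seq3: 4
  Seq1 vs Seq4: 2
  Seq1 vs Seq5: 1
  Seq2 vs Seq3: 7
  Seq2 vs Seq4: 5
  Seq2 vs Seq5: 6
  Seq3 vs Seq4: 6
  Seq3 vs Seq5: 5
  Seq4 vs Seq5: 3
The largest is 7, between Seq2 and Seq3.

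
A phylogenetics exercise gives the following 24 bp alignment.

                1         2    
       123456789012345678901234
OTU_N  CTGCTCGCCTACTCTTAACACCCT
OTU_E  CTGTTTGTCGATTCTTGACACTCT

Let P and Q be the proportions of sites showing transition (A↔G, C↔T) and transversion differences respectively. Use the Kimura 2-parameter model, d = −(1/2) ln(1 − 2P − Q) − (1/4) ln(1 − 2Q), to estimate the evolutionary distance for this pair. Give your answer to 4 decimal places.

0.4118

Differing sites — 4:C/T (Ti); 6:C/T (Ti); 8:C/T (Ti); 10:T/G (Tv); 12:C/T (Ti); 17:A/G (Ti); 22:C/T (Ti).
Of the 7 differences, 6 transitions and 1 transversion over 24 sites: P = 6/24 = 0.250000, Q = 1/24 = 0.041667.
d = −0.5·ln(0.458333) − 0.25·ln(0.916666) = −0.5·(-0.780159) − 0.25·(-0.087012) = 0.4118.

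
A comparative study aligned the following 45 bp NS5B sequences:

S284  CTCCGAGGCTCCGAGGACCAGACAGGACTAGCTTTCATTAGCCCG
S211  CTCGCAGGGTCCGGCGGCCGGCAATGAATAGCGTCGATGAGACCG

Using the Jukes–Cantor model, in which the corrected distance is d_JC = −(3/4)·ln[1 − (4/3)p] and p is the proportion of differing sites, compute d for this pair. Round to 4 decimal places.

0.4819

Differing sites — 4:C/G; 5:G/C; 9:C/G; 14:A/G; 15:G/C; 17:A/G; 20:A/G; 22:A/C; 23:C/A; 25:G/T; 28:C/A; 33:T/G; 35:T/C; 36:C/G; 39:T/G; 42:C/A.
p = 16/45 = 0.355556.
d = −0.75 · ln(1 − (4/3)·0.355556) = −0.75 · ln(0.525925) = −0.75 · (-0.642597) = 0.4819.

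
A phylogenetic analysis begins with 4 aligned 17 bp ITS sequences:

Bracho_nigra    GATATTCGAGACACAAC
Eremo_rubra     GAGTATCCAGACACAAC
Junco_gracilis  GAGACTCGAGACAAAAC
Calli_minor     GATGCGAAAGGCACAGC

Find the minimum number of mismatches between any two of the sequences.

3

Pairwise Hamming distances:
  Bracho_nigra vs Eremo_rubra: 4
  Bracho_nigra vs Junco_gracilis: 3
  Bracho_nigra vs Calli_minor: 7
  Eremo_rubra vs Junco_gracilis: 4
  Eremo_rubra vs Calli_minor: 8
  Junco_gracilis vs Calli_minor: 8
The smallest is 3, between Bracho_nigra and Junco_gracilis.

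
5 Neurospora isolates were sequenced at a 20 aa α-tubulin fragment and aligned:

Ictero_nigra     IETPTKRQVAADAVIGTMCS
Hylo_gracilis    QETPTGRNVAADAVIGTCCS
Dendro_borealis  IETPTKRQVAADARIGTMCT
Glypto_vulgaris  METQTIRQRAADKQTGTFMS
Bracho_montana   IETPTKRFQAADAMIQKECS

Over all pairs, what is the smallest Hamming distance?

2

Pairwise Hamming distances:
  Ictero_nigra vs Hylo_gracilis: 4
  Ictero_nigra vs Dendro_borealis: 2
  Ictero_nigra vs Glypto_vulgaris: 9
  Ictero_nigra vs Bracho_montana: 6
  Hylo_gracilis vs Dendro_borealis: 6
  Hylo_gracilis vs Glypto_vulgaris: 10
  Hylo_gracilis vs Bracho_montana: 8
  Dendro_borealis vs Glypto_vulgaris: 10
  Dendro_borealis vs Bracho_montana: 7
  Glypto_vulgaris vs Bracho_montana: 12
The smallest is 2, between Ictero_nigra and Dendro_borealis.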